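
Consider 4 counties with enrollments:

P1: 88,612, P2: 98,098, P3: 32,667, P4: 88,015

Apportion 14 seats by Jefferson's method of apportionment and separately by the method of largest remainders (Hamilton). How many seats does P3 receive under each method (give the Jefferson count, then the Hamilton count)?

Jefferson: P1 4, P2 5, P3 1, P4 4.
Hamilton: P1 4, P2 4, P3 2, P4 4.
P3 gets 1 under Jefferson and 2 under Hamilton.

1 and 2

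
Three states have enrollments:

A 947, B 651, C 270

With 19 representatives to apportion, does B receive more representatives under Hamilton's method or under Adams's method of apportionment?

Adams

Hamilton: A 10, B 6, C 3.
Adams: A 9, B 7, C 3.
B gets 6 under Hamilton and 7 under Adams.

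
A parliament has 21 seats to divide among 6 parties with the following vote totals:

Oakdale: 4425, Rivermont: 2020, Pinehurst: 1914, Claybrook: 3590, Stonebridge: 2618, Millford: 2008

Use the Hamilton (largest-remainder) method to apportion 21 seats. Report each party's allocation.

Total 16575; standard divisor 16575/21 ≈ 789.286.
Standard quotas: Oakdale 5.606, Rivermont 2.559, Pinehurst 2.425, Claybrook 4.548, Stonebridge 3.317, Millford 2.544.
Lower quotas: Oakdale 5, Rivermont 2, Pinehurst 2, Claybrook 4, Stonebridge 3, Millford 2 (sum 18, leaving 3 seats).
Remainders in descending order: Oakdale 0.606, Rivermont 0.559, Claybrook 0.548, Millford 0.544, Pinehurst 0.425, Stonebridge 0.317.
The surplus seats go to Oakdale, Rivermont, Claybrook.

Oakdale: 6, Rivermont: 3, Pinehurst: 2, Claybrook: 5, Stonebridge: 3, Millford: 2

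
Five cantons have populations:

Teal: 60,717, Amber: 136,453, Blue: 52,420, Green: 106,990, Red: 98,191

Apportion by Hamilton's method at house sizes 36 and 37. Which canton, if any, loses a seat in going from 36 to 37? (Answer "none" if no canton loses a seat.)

none

At 36 seats: Teal 5, Amber 11, Blue 4, Green 8, Red 8.
At 37 seats: Teal 5, Amber 11, Blue 4, Green 9, Red 8.
No canton's allocation decreased.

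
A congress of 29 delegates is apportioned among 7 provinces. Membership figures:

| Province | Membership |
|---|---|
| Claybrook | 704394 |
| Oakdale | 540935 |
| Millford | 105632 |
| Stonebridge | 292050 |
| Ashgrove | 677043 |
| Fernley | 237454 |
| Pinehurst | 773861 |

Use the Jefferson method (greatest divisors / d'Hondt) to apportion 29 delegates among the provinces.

Claybrook: 6, Oakdale: 5, Millford: 1, Stonebridge: 2, Ashgrove: 6, Fernley: 2, Pinehurst: 7

Standard divisor 3331369/29 ≈ 114874.793; standard quotas: Claybrook 6.132, Oakdale 4.709, Millford 0.920, Stonebridge 2.542, Ashgrove 5.894, Fernley 2.067, Pinehurst 6.737.
Rounding down gives 6, 4, 0, 2, 5, 2, 6 = 25 seats, so the divisor must be adjusted.
With modified divisor 103100: modified quotas Claybrook 6.832, Oakdale 5.247, Millford 1.025, Stonebridge 2.833, Ashgrove 6.567, Fernley 2.303, Pinehurst 7.506.
Rounding down: Claybrook 6, Oakdale 5, Millford 1, Stonebridge 2, Ashgrove 6, Fernley 2, Pinehurst 7 (total 29).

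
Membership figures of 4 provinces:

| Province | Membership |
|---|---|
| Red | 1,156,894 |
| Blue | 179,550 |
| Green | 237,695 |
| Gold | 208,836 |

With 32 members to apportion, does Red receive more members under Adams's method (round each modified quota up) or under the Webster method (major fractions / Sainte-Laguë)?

Adams: Red 20, Blue 4, Green 4, Gold 4.
Webster: Red 21, Blue 3, Green 4, Gold 4.
Red gets 20 under Adams and 21 under Webster.

Webster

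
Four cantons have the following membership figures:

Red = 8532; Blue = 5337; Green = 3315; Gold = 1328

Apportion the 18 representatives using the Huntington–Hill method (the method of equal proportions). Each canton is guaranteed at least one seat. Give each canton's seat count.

Red: 9; Blue: 5; Green: 3; Gold: 1

With divisor 990: modified quotas Red 8.618, Blue 5.391, Green 3.348, Gold 1.341.
Geometric-mean thresholds: Red √(8·9)=8.485, Blue √(5·6)=5.477, Green √(3·4)=3.464, Gold √(1·2)=1.414.
Each quota rounded against its threshold gives Red 9, Blue 5, Green 3, Gold 1 (total 18).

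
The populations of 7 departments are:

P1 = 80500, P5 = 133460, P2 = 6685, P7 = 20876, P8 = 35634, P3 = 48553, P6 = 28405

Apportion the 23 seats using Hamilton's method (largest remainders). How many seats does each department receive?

P1=5, P5=9, P2=1, P7=1, P8=2, P3=3, P6=2

Total 354113; standard divisor 354113/23 ≈ 15396.217.
Standard quotas: P1 5.2286, P5 8.6684, P2 0.4342, P7 1.3559, P8 2.3145, P3 3.1536, P6 1.8449.
Lower quotas: P1 5, P5 8, P2 0, P7 1, P8 2, P3 3, P6 1 (sum 20, leaving 3 seats).
Remainders in descending order: P6 0.8449, P5 0.6684, P2 0.4342, P7 0.3559, P8 0.3145, P1 0.2286, P3 0.1536.
The surplus seats go to P6, P5, P2.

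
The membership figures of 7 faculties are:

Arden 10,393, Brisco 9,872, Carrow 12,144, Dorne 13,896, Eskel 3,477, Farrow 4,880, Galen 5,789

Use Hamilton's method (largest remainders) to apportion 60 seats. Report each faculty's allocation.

Arden 10, Brisco 10, Carrow 12, Dorne 14, Eskel 3, Farrow 5, Galen 6

Standard divisor: 60451 ÷ 60 ≈ 1007.517.
Standard quotas: Arden 10.3155, Brisco 9.7983, Carrow 12.0534, Dorne 13.7923, Eskel 3.4511, Farrow 4.8436, Galen 5.7458.
Lower quotas: Arden 10, Brisco 9, Carrow 12, Dorne 13, Eskel 3, Farrow 4, Galen 5 (sum 56, leaving 4 seats).
Remainders in descending order: Farrow 0.8436, Brisco 0.7983, Dorne 0.7923, Galen 0.7458, Eskel 0.4511, Arden 0.3155, Carrow 0.0534.
Largest remainders: Farrow, Brisco, Dorne, Galen receive the extra seats.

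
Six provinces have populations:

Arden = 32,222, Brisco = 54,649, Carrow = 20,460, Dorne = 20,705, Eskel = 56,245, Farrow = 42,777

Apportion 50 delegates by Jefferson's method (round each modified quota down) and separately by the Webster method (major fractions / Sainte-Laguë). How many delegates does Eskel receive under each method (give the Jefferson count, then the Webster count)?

13 and 12

Jefferson: Arden 7, Brisco 12, Carrow 4, Dorne 4, Eskel 13, Farrow 10.
Webster: Arden 7, Brisco 12, Carrow 5, Dorne 5, Eskel 12, Farrow 9.
Eskel gets 13 under Jefferson and 12 under Webster.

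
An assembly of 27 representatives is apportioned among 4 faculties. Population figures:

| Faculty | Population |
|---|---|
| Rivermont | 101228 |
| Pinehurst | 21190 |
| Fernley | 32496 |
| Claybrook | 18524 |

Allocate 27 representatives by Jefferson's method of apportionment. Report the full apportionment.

Standard divisor 173438/27 ≈ 6423.63; standard quotas: Rivermont 15.759, Pinehurst 3.299, Fernley 5.059, Claybrook 2.884.
Rounding down gives 15, 3, 5, 2 = 25 seats, so the divisor must be adjusted.
With modified divisor 6100: modified quotas Rivermont 16.595, Pinehurst 3.474, Fernley 5.327, Claybrook 3.037.
Rounding down: Rivermont 16, Pinehurst 3, Fernley 5, Claybrook 3 (total 27).

Rivermont 16, Pinehurst 3, Fernley 5, Claybrook 3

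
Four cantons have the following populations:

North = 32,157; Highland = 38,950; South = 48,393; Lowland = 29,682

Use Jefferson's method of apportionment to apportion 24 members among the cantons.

Standard divisor 149182/24 ≈ 6215.917; standard quotas: North 5.173, Highland 6.266, South 7.785, Lowland 4.775.
Rounding down gives 5, 6, 7, 4 = 22 seats, so the divisor must be adjusted.
With modified divisor 5800: modified quotas North 5.544, Highland 6.716, South 8.344, Lowland 5.118.
Rounding down: North 5, Highland 6, South 8, Lowland 5 (total 24).

North: 5, Highland: 6, South: 8, Lowland: 5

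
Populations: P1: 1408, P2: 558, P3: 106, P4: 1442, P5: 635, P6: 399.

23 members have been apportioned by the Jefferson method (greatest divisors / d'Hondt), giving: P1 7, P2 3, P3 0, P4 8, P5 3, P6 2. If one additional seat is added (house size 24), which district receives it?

Priority for the next seat is population ÷ (current seats + 1).
Priorities: P1 176.000, P2 139.500, P3 106.000, P4 160.222, P5 158.750, P6 133.000.
Highest priority: P1.

P1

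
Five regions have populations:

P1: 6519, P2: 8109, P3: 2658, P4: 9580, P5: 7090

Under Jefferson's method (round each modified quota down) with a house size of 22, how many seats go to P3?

1

Standard divisor 33956/22 ≈ 1543.455; standard quotas: P1 4.224, P2 5.254, P3 1.722, P4 6.207, P5 4.594.
Rounding down gives 4, 5, 1, 6, 4 = 20 seats, so the divisor must be adjusted.
With modified divisor 1360: modified quotas P1 4.793, P2 5.963, P3 1.954, P4 7.044, P5 5.213.
Rounding down: P1 4, P2 5, P3 1, P4 7, P5 5 (total 22).
P3 receives 1.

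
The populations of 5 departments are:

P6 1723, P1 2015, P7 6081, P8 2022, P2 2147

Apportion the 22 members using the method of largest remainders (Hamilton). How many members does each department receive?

Standard divisor: 13988 ÷ 22 ≈ 635.818.
Standard quotas: P6 2.7099, P1 3.1691, P7 9.5641, P8 3.1802, P2 3.3768.
Lower quotas: P6 2, P1 3, P7 9, P8 3, P2 3 (sum 20, leaving 2 seats).
Remainders in descending order: P6 0.7099, P7 0.5641, P2 0.3768, P8 0.1802, P1 0.1691.
The surplus seats go to P6, P7.

P6: 3, P1: 3, P7: 10, P8: 3, P2: 3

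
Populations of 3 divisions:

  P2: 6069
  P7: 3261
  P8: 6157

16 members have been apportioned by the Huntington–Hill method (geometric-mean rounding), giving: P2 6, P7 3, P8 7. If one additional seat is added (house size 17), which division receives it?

Priority for the next seat is population ÷ (√(s·(s+1))).
Priorities: P2 936.467, P7 941.370, P8 822.764.
Highest priority: P7.

P7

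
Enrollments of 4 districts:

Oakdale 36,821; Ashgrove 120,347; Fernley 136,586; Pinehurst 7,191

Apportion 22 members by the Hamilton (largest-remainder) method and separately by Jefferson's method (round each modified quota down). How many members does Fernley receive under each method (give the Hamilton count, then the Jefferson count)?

Hamilton: Oakdale 3, Ashgrove 9, Fernley 10, Pinehurst 0.
Jefferson: Oakdale 2, Ashgrove 9, Fernley 11, Pinehurst 0.
Fernley gets 10 under Hamilton and 11 under Jefferson.

10 and 11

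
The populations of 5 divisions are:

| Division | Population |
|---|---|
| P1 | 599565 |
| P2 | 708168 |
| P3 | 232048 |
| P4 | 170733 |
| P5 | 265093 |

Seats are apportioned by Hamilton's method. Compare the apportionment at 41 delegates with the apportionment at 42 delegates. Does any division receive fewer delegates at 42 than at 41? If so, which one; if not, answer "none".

At 41 seats: P1 12, P2 15, P3 5, P4 4, P5 5.
At 42 seats: P1 13, P2 15, P3 5, P4 3, P5 6.
P4 drops from 4 to 3.

P4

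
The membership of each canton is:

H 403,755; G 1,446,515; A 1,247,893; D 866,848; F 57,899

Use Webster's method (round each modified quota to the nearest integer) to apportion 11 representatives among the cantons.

Standard divisor 4022910/11 ≈ 365719.091; standard quotas: H 1.104, G 3.955, A 3.412, D 2.370, F 0.158.
Rounding to the nearest integer gives 1, 4, 3, 2, 0 = 10 seats, so the divisor must be adjusted.
With modified divisor 351600: modified quotas H 1.148, G 4.114, A 3.549, D 2.465, F 0.165.
Rounding to the nearest integer: H 1, G 4, A 4, D 2, F 0 (total 11).

H 1, G 4, A 4, D 2, F 0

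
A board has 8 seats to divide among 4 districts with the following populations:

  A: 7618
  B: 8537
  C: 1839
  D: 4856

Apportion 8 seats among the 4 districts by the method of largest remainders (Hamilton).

Total 22850; standard divisor 22850/8 ≈ 2856.25.
Standard quotas: A 2.6671, B 2.9889, C 0.6439, D 1.7001.
Lower quotas: A 2, B 2, C 0, D 1 (sum 5, leaving 3 seats).
Remainders in descending order: B 0.9889, D 0.7001, A 0.6671, C 0.6439.
Largest remainders: B, D, A receive the extra seats.

A 3; B 3; C 0; D 2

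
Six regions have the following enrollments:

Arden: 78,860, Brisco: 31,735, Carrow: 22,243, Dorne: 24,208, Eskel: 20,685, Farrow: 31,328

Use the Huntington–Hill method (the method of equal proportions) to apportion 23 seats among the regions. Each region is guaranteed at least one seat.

Arden=9, Brisco=4, Carrow=2, Dorne=3, Eskel=2, Farrow=3

With divisor 9121: modified quotas Arden 8.646, Brisco 3.479, Carrow 2.439, Dorne 2.654, Eskel 2.268, Farrow 3.435.
Geometric-mean thresholds: Arden √(8·9)=8.485, Brisco √(3·4)=3.464, Carrow √(2·3)=2.449, Dorne √(2·3)=2.449, Eskel √(2·3)=2.449, Farrow √(3·4)=3.464.
Each quota rounded against its threshold gives Arden 9, Brisco 4, Carrow 2, Dorne 3, Eskel 2, Farrow 3 (total 23).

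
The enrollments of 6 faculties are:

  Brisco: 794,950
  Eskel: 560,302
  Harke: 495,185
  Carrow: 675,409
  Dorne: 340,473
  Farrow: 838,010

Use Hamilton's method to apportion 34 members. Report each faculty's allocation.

The standard divisor is 3704329/34 ≈ 108950.853.
Standard quotas: Brisco 7.2964, Eskel 5.1427, Harke 4.5450, Carrow 6.1992, Dorne 3.1250, Farrow 7.6916.
Lower quotas: Brisco 7, Eskel 5, Harke 4, Carrow 6, Dorne 3, Farrow 7 (sum 32, leaving 2 seats).
Remainders in descending order: Farrow 0.6916, Harke 0.5450, Brisco 0.2964, Carrow 0.1992, Eskel 0.1427, Dorne 0.1250.
Largest remainders: Farrow, Harke receive the extra seats.

Brisco=7, Eskel=5, Harke=5, Carrow=6, Dorne=3, Farrow=8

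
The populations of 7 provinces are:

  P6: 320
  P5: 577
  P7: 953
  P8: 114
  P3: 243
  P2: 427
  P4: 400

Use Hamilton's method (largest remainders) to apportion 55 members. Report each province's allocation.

P6 6; P5 11; P7 17; P8 2; P3 4; P2 8; P4 7

Standard divisor: 3034 ÷ 55 ≈ 55.164.
Standard quotas: P6 5.801, P5 10.460, P7 17.276, P8 2.067, P3 4.405, P2 7.741, P4 7.251.
Lower quotas: P6 5, P5 10, P7 17, P8 2, P3 4, P2 7, P4 7 (sum 52, leaving 3 seats).
Remainders in descending order: P6 0.801, P2 0.741, P5 0.460, P3 0.405, P7 0.276, P4 0.251, P8 0.067.
The surplus seats go to P6, P2, P5.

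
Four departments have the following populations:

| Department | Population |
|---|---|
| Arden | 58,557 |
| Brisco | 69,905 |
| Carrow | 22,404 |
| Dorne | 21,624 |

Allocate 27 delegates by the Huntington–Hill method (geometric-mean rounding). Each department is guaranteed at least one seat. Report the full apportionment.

Arden: 9; Brisco: 11; Carrow: 4; Dorne: 3

With divisor 6355: modified quotas Arden 9.214, Brisco 11.000, Carrow 3.525, Dorne 3.403.
Geometric-mean thresholds: Arden √(9·10)=9.487, Brisco √(11·12)=11.489, Carrow √(3·4)=3.464, Dorne √(3·4)=3.464.
Each quota rounded against its threshold gives Arden 9, Brisco 11, Carrow 4, Dorne 3 (total 27).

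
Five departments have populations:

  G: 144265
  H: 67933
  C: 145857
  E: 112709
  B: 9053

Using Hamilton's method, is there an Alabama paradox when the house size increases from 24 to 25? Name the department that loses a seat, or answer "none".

At 24 seats: G 7, H 3, C 7, E 6, B 1.
At 25 seats: G 7, H 4, C 8, E 6, B 0.
B drops from 1 to 0.

B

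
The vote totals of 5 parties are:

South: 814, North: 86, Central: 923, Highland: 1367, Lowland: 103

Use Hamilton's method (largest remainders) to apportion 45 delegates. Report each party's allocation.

South 11; North 1; Central 13; Highland 19; Lowland 1

Total 3293; standard divisor 3293/45 ≈ 73.178.
Standard quotas: South 11.124, North 1.175, Central 12.613, Highland 18.681, Lowland 1.408.
Lower quotas: South 11, North 1, Central 12, Highland 18, Lowland 1 (sum 43, leaving 2 seats).
Remainders in descending order: Highland 0.681, Central 0.613, Lowland 0.408, North 0.175, South 0.124.
The surplus seats go to Highland, Central.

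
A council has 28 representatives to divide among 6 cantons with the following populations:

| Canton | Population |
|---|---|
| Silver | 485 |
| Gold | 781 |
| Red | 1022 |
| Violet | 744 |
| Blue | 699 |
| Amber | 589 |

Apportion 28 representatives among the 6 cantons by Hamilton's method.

Silver=3; Gold=5; Red=7; Violet=5; Blue=4; Amber=4

Standard divisor: 4320 ÷ 28 ≈ 154.286.
Standard quotas: Silver 3.144, Gold 5.062, Red 6.624, Violet 4.822, Blue 4.531, Amber 3.818.
Lower quotas: Silver 3, Gold 5, Red 6, Violet 4, Blue 4, Amber 3 (sum 25, leaving 3 seats).
Remainders in descending order: Violet 0.822, Amber 0.818, Red 0.624, Blue 0.531, Silver 0.144, Gold 0.062.
The surplus seats go to Violet, Amber, Red.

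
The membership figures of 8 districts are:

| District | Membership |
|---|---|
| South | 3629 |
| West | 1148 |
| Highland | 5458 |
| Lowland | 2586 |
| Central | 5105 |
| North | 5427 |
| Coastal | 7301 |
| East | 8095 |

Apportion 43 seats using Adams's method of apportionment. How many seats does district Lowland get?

Standard divisor 38749/43 ≈ 901.14; standard quotas: South 4.027, West 1.274, Highland 6.057, Lowland 2.870, Central 5.665, North 6.022, Coastal 8.102, East 8.983.
Rounding up gives 5, 2, 7, 3, 6, 7, 9, 9 = 48 seats, so the divisor must be adjusted.
With modified divisor 1016: modified quotas South 3.572, West 1.130, Highland 5.372, Lowland 2.545, Central 5.025, North 5.342, Coastal 7.186, East 7.968.
Rounding up: South 4, West 2, Highland 6, Lowland 3, Central 6, North 6, Coastal 8, East 8 (total 43).
Lowland receives 3.

3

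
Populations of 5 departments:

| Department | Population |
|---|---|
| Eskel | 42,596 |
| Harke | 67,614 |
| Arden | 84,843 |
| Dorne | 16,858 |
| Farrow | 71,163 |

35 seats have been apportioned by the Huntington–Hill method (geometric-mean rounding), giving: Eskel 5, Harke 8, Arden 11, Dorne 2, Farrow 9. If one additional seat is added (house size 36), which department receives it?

Priority for the next seat is population ÷ (√(s·(s+1))).
Priorities: Eskel 7776.930, Harke 7968.386, Arden 7384.635, Dorne 6882.250, Farrow 7501.239.
Highest priority: Harke.

Harke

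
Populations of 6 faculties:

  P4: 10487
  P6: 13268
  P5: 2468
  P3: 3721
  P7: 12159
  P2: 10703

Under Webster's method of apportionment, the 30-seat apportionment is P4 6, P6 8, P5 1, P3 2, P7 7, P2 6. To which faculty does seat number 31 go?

P2

Priority for the next seat is population ÷ (current seats + 0.5).
Priorities: P4 1613.385, P6 1560.941, P5 1645.333, P3 1488.400, P7 1621.200, P2 1646.615.
Highest priority: P2.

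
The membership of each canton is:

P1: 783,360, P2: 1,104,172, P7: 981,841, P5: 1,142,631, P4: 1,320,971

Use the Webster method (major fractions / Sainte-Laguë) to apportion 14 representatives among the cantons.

P1 2; P2 3; P7 3; P5 3; P4 3

Standard divisor 5332975/14 ≈ 380926.786; standard quotas: P1 2.056, P2 2.899, P7 2.578, P5 3.000, P4 3.468.
Rounding to the nearest integer gives P1 2, P2 3, P7 3, P5 3, P4 3 — total 14, matching the house size, so no adjustment is needed.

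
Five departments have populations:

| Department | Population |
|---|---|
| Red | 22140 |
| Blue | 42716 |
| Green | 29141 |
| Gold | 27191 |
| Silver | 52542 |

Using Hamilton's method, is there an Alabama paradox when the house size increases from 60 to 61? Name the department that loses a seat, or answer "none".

none

At 60 seats: Red 8, Blue 15, Green 10, Gold 9, Silver 18.
At 61 seats: Red 8, Blue 15, Green 10, Gold 10, Silver 18.
No department's allocation decreased.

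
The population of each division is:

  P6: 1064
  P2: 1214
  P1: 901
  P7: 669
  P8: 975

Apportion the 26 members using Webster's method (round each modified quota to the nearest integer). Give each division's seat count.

Standard divisor 4823/26 ≈ 185.5; standard quotas: P6 5.736, P2 6.544, P1 4.857, P7 3.606, P8 5.256.
Rounding to the nearest integer gives 6, 7, 5, 4, 5 = 27 seats, so the divisor must be adjusted.
With modified divisor 190: modified quotas P6 5.600, P2 6.389, P1 4.742, P7 3.521, P8 5.132.
Rounding to the nearest integer: P6 6, P2 6, P1 5, P7 4, P8 5 (total 26).

P6=6; P2=6; P1=5; P7=4; P8=5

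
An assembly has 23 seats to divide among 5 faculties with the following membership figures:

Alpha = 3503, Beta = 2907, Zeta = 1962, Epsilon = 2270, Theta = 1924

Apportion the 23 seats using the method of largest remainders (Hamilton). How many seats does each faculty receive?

Alpha=6, Beta=5, Zeta=4, Epsilon=4, Theta=4

The standard divisor is 12566/23 ≈ 546.348.
Standard quotas: Alpha 6.412, Beta 5.321, Zeta 3.591, Epsilon 4.155, Theta 3.522.
Lower quotas: Alpha 6, Beta 5, Zeta 3, Epsilon 4, Theta 3 (sum 21, leaving 2 seats).
Remainders in descending order: Zeta 0.591, Theta 0.522, Alpha 0.412, Beta 0.321, Epsilon 0.155.
The surplus seats go to Zeta, Theta.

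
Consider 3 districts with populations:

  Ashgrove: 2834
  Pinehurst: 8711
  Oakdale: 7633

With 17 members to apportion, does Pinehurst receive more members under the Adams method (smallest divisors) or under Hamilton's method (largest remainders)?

Hamilton

Adams: Ashgrove 3, Pinehurst 7, Oakdale 7.
Hamilton: Ashgrove 2, Pinehurst 8, Oakdale 7.
Pinehurst gets 7 under Adams and 8 under Hamilton.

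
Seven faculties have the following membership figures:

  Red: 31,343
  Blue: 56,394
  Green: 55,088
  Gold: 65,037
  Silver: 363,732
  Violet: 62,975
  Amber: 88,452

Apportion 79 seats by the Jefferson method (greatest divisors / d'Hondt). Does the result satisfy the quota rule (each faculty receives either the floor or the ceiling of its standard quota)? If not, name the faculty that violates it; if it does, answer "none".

Silver

Standard quotas: Red 3.425, Blue 6.162, Green 6.019, Gold 7.106, Silver 39.743, Violet 6.881, Amber 9.665.
Jefferson allocation: Red 3, Blue 6, Green 6, Gold 7, Silver 41, Violet 7, Amber 9.
Silver has quota 39.743 (lower 39, upper 40) but receives 41 — outside the quota interval.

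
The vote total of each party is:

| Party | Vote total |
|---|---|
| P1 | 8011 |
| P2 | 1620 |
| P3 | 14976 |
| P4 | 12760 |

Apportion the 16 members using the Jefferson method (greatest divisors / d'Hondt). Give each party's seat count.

Standard divisor 37367/16 ≈ 2335.438; standard quotas: P1 3.430, P2 0.694, P3 6.413, P4 5.464.
Rounding down gives 3, 0, 6, 5 = 14 seats, so the divisor must be adjusted.
With modified divisor 2100: modified quotas P1 3.815, P2 0.771, P3 7.131, P4 6.076.
Rounding down: P1 3, P2 0, P3 7, P4 6 (total 16).

P1=3, P2=0, P3=7, P4=6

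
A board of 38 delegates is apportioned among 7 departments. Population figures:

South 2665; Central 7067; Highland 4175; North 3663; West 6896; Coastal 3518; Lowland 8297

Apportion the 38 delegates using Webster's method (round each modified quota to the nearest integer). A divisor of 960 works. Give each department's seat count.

With modified divisor 960: modified quotas South 2.776, Central 7.361, Highland 4.349, North 3.816, West 7.183, Coastal 3.665, Lowland 8.643.
Rounding to the nearest integer: South 3, Central 7, Highland 4, North 4, West 7, Coastal 4, Lowland 9 (total 38).

South 3, Central 7, Highland 4, North 4, West 7, Coastal 4, Lowland 9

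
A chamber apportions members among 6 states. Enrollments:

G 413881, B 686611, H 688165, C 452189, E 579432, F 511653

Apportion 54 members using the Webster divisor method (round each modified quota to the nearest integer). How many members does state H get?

Standard divisor 3331931/54 ≈ 61702.426; standard quotas: G 6.708, B 11.128, H 11.153, C 7.329, E 9.391, F 8.292.
Rounding to the nearest integer gives 7, 11, 11, 7, 9, 8 = 53 seats, so the divisor must be adjusted.
With modified divisor 60600: modified quotas G 6.830, B 11.330, H 11.356, C 7.462, E 9.562, F 8.443.
Rounding to the nearest integer: G 7, B 11, H 11, C 7, E 10, F 8 (total 54).
H receives 11.

11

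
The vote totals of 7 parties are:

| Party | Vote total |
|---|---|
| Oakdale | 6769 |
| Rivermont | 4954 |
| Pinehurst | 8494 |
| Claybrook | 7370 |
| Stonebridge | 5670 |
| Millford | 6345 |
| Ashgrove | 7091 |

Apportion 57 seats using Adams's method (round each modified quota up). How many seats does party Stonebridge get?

Standard divisor 46693/57 ≈ 819.175; standard quotas: Oakdale 8.263, Rivermont 6.048, Pinehurst 10.369, Claybrook 8.997, Stonebridge 6.922, Millford 7.746, Ashgrove 8.656.
Rounding up gives 9, 7, 11, 9, 7, 8, 9 = 60 seats, so the divisor must be adjusted.
With modified divisor 870: modified quotas Oakdale 7.780, Rivermont 5.694, Pinehurst 9.763, Claybrook 8.471, Stonebridge 6.517, Millford 7.293, Ashgrove 8.151.
Rounding up: Oakdale 8, Rivermont 6, Pinehurst 10, Claybrook 9, Stonebridge 7, Millford 8, Ashgrove 9 (total 57).
Stonebridge receives 7.

7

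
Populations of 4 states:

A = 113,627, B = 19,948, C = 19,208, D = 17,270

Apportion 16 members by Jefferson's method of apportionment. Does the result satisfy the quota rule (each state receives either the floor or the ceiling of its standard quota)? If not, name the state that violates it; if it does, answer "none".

none

Standard quotas: A 10.691, B 1.877, C 1.807, D 1.625.
Jefferson allocation: A 11, B 2, C 2, D 1.
Every allocation lies between the lower and upper quota.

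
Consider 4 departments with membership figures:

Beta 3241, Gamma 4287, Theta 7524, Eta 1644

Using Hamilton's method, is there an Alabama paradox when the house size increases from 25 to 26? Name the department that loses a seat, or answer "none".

Eta

At 25 seats: Beta 5, Gamma 6, Theta 11, Eta 3.
At 26 seats: Beta 5, Gamma 7, Theta 12, Eta 2.
Eta drops from 3 to 2.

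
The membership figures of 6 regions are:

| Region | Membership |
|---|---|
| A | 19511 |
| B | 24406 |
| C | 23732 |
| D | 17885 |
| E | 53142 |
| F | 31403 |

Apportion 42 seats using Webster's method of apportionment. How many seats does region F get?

Standard divisor 170079/42 ≈ 4049.5; standard quotas: A 4.818, B 6.027, C 5.860, D 4.417, E 13.123, F 7.755.
Rounding to the nearest integer gives A 5, B 6, C 6, D 4, E 13, F 8 — total 42, matching the house size, so no adjustment is needed.
F receives 8.

8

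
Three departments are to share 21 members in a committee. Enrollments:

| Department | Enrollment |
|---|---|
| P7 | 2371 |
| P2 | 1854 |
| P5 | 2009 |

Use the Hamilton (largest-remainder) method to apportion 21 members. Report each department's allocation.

P7: 8, P2: 6, P5: 7

Standard divisor: 6234 ÷ 21 ≈ 296.857.
Standard quotas: P7 7.987, P2 6.245, P5 6.768.
Lower quotas: P7 7, P2 6, P5 6 (sum 19, leaving 2 seats).
Remainders in descending order: P7 0.987, P5 0.768, P2 0.245.
The surplus seats go to P7, P5.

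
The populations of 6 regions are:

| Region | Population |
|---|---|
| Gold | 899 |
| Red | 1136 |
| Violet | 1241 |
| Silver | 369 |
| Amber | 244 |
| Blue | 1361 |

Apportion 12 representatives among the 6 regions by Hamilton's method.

Standard divisor: 5250 ÷ 12 ≈ 437.5.
Standard quotas: Gold 2.055, Red 2.597, Violet 2.837, Silver 0.843, Amber 0.558, Blue 3.111.
Lower quotas: Gold 2, Red 2, Violet 2, Silver 0, Amber 0, Blue 3 (sum 9, leaving 3 seats).
Remainders in descending order: Silver 0.843, Violet 0.837, Red 0.597, Amber 0.558, Blue 0.111, Gold 0.055.
Largest remainders: Silver, Violet, Red receive the extra seats.

Gold 2; Red 3; Violet 3; Silver 1; Amber 0; Blue 3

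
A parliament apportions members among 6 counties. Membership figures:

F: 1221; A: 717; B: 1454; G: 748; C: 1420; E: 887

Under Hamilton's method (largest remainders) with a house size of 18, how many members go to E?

3

Total 6447; standard divisor 6447/18 ≈ 358.167.
Standard quotas: F 3.409, A 2.002, B 4.060, G 2.088, C 3.965, E 2.477.
Lower quotas: F 3, A 2, B 4, G 2, C 3, E 2 (sum 16, leaving 2 seats).
Remainders in descending order: C 0.965, E 0.477, F 0.409, G 0.088, B 0.060, A 0.002.
The surplus seats go to C, E.
E receives 3.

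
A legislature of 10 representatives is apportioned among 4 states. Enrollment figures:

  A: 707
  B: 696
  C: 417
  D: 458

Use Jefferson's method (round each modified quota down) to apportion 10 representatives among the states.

Standard divisor 2278/10 ≈ 227.8; standard quotas: A 3.104, B 3.055, C 1.831, D 2.011.
Rounding down gives 3, 3, 1, 2 = 9 seats, so the divisor must be adjusted.
With modified divisor 200: modified quotas A 3.535, B 3.480, C 2.085, D 2.290.
Rounding down: A 3, B 3, C 2, D 2 (total 10).

A 3, B 3, C 2, D 2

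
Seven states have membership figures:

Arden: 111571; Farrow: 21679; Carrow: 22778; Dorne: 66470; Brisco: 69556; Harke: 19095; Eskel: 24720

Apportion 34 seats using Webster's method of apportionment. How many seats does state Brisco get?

Standard divisor 335869/34 ≈ 9878.5; standard quotas: Arden 11.294, Farrow 2.195, Carrow 2.306, Dorne 6.729, Brisco 7.041, Harke 1.933, Eskel 2.502.
Rounding to the nearest integer gives Arden 11, Farrow 2, Carrow 2, Dorne 7, Brisco 7, Harke 2, Eskel 3 — total 34, matching the house size, so no adjustment is needed.
Brisco receives 7.

7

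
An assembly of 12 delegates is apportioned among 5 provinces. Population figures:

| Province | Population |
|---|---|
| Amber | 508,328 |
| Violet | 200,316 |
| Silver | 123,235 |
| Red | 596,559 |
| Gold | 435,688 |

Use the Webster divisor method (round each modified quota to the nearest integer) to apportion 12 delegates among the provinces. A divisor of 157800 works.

Amber=3, Violet=1, Silver=1, Red=4, Gold=3

With modified divisor 157800: modified quotas Amber 3.221, Violet 1.269, Silver 0.781, Red 3.780, Gold 2.761.
Rounding to the nearest integer: Amber 3, Violet 1, Silver 1, Red 4, Gold 3 (total 12).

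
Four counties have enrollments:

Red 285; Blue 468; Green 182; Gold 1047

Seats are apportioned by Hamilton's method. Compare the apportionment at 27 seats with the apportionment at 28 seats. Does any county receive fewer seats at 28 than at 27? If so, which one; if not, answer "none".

At 27 seats: Red 4, Blue 6, Green 3, Gold 14.
At 28 seats: Red 4, Blue 7, Green 2, Gold 15.
Green drops from 3 to 2.

Green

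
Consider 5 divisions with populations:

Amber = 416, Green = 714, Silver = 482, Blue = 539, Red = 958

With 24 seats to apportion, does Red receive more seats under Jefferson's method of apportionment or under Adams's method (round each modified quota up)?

Jefferson: Amber 3, Green 5, Silver 4, Blue 4, Red 8.
Adams: Amber 3, Green 6, Silver 4, Blue 4, Red 7.
Red gets 8 under Jefferson and 7 under Adams.

Jefferson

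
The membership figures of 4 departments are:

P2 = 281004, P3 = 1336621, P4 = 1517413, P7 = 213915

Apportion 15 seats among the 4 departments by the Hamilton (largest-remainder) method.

P2=1; P3=6; P4=7; P7=1

Total 3348953; standard divisor 3348953/15 ≈ 223263.533.
Standard quotas: P2 1.2586, P3 5.9867, P4 6.7965, P7 0.9581.
Lower quotas: P2 1, P3 5, P4 6, P7 0 (sum 12, leaving 3 seats).
Remainders in descending order: P3 0.9867, P7 0.9581, P4 0.7965, P2 0.2586.
The surplus seats go to P3, P7, P4.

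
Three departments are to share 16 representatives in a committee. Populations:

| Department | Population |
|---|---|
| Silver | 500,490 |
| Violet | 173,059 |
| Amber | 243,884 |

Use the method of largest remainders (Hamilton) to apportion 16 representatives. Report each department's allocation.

Standard divisor: 917433 ÷ 16 ≈ 57339.562.
Standard quotas: Silver 8.7285, Violet 3.0181, Amber 4.2533.
Lower quotas: Silver 8, Violet 3, Amber 4 (sum 15, leaving 1 seat).
Remainders in descending order: Silver 0.7285, Amber 0.2533, Violet 0.0181.
Largest remainder: Silver receives the extra seat.

Silver: 9, Violet: 3, Amber: 4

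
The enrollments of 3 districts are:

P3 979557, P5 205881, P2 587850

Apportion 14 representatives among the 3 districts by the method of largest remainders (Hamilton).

The standard divisor is 1773288/14 ≈ 126663.429.
Standard quotas: P3 7.7335, P5 1.6254, P2 4.6410.
Lower quotas: P3 7, P5 1, P2 4 (sum 12, leaving 2 seats).
Remainders in descending order: P3 0.7335, P2 0.6410, P5 0.6254.
Largest remainders: P3, P2 receive the extra seats.

P3=8; P5=1; P2=5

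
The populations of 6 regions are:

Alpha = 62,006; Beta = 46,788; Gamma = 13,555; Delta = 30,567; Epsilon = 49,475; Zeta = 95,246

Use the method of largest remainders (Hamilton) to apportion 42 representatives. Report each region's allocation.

The standard divisor is 297637/42 ≈ 7086.595.
Standard quotas: Alpha 8.7498, Beta 6.6023, Gamma 1.9128, Delta 4.3134, Epsilon 6.9815, Zeta 13.4403.
Lower quotas: Alpha 8, Beta 6, Gamma 1, Delta 4, Epsilon 6, Zeta 13 (sum 38, leaving 4 seats).
Remainders in descending order: Epsilon 0.9815, Gamma 0.9128, Alpha 0.7498, Beta 0.6023, Zeta 0.4403, Delta 0.3134.
Largest remainders: Epsilon, Gamma, Alpha, Beta receive the extra seats.

Alpha=9, Beta=7, Gamma=2, Delta=4, Epsilon=7, Zeta=13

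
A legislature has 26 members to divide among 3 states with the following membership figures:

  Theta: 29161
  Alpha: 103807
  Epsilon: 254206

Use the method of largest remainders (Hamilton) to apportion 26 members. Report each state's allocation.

The standard divisor is 387174/26 ≈ 14891.308.
Standard quotas: Theta 1.9583, Alpha 6.9710, Epsilon 17.0708.
Lower quotas: Theta 1, Alpha 6, Epsilon 17 (sum 24, leaving 2 seats).
Remainders in descending order: Alpha 0.9710, Theta 0.9583, Epsilon 0.0708.
Largest remainders: Alpha, Theta receive the extra seats.

Theta 2; Alpha 7; Epsilon 17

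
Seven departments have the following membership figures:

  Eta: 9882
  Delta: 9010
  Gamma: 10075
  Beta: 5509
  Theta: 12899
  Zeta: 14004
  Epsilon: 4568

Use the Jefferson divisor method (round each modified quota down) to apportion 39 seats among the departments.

Standard divisor 65947/39 ≈ 1690.949; standard quotas: Eta 5.844, Delta 5.328, Gamma 5.958, Beta 3.258, Theta 7.628, Zeta 8.282, Epsilon 2.701.
Rounding down gives 5, 5, 5, 3, 7, 8, 2 = 35 seats, so the divisor must be adjusted.
With modified divisor 1540: modified quotas Eta 6.417, Delta 5.851, Gamma 6.542, Beta 3.577, Theta 8.376, Zeta 9.094, Epsilon 2.966.
Rounding down: Eta 6, Delta 5, Gamma 6, Beta 3, Theta 8, Zeta 9, Epsilon 2 (total 39).

Eta=6; Delta=5; Gamma=6; Beta=3; Theta=8; Zeta=9; Epsilon=2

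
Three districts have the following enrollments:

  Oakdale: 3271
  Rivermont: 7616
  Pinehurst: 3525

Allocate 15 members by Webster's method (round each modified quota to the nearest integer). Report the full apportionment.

Standard divisor 14412/15 ≈ 960.8; standard quotas: Oakdale 3.404, Rivermont 7.927, Pinehurst 3.669.
Rounding to the nearest integer gives Oakdale 3, Rivermont 8, Pinehurst 4 — total 15, matching the house size, so no adjustment is needed.

Oakdale 3, Rivermont 8, Pinehurst 4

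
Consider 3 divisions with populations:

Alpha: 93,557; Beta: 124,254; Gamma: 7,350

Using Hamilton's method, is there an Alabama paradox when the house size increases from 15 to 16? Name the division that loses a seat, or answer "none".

Gamma

At 15 seats: Alpha 6, Beta 8, Gamma 1.
At 16 seats: Alpha 7, Beta 9, Gamma 0.
Gamma drops from 1 to 0.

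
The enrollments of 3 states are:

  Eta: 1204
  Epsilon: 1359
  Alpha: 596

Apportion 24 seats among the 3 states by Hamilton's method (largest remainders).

The standard divisor is 3159/24 ≈ 131.625.
Standard quotas: Eta 9.147, Epsilon 10.325, Alpha 4.528.
Lower quotas: Eta 9, Epsilon 10, Alpha 4 (sum 23, leaving 1 seat).
Remainders in descending order: Alpha 0.528, Epsilon 0.325, Eta 0.147.
Largest remainder: Alpha receives the extra seat.

Eta 9, Epsilon 10, Alpha 5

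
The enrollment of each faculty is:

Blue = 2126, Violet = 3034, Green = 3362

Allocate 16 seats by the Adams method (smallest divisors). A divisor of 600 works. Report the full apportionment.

Blue 4, Violet 6, Green 6

With modified divisor 600: modified quotas Blue 3.543, Violet 5.057, Green 5.603.
Rounding up: Blue 4, Violet 6, Green 6 (total 16).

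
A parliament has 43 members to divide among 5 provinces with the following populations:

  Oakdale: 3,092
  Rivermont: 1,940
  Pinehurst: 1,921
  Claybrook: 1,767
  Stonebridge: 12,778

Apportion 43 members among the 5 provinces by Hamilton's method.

Oakdale=6, Rivermont=4, Pinehurst=4, Claybrook=3, Stonebridge=26

Total 21498; standard divisor 21498/43 ≈ 499.953.
Standard quotas: Oakdale 6.1846, Rivermont 3.8804, Pinehurst 3.8424, Claybrook 3.5343, Stonebridge 25.5584.
Lower quotas: Oakdale 6, Rivermont 3, Pinehurst 3, Claybrook 3, Stonebridge 25 (sum 40, leaving 3 seats).
Remainders in descending order: Rivermont 0.8804, Pinehurst 0.8424, Stonebridge 0.5584, Claybrook 0.5343, Oakdale 0.1846.
Largest remainders: Rivermont, Pinehurst, Stonebridge receive the extra seats.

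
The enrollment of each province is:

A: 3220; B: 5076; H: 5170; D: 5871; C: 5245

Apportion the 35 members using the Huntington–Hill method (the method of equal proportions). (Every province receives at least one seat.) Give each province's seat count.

A 5, B 7, H 7, D 8, C 8

With divisor 696: modified quotas A 4.626, B 7.293, H 7.428, D 8.435, C 7.536.
Geometric-mean thresholds: A √(4·5)=4.472, B √(7·8)=7.483, H √(7·8)=7.483, D √(8·9)=8.485, C √(7·8)=7.483.
Each quota rounded against its threshold gives A 5, B 7, H 7, D 8, C 8 (total 35).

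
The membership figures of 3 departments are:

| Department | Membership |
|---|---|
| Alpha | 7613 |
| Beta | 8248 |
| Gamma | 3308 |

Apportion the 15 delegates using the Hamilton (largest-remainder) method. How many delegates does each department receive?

Alpha 6, Beta 6, Gamma 3

The standard divisor is 19169/15 ≈ 1277.933.
Standard quotas: Alpha 5.9573, Beta 6.4542, Gamma 2.5886.
Lower quotas: Alpha 5, Beta 6, Gamma 2 (sum 13, leaving 2 seats).
Remainders in descending order: Alpha 0.9573, Gamma 0.5886, Beta 0.4542.
The surplus seats go to Alpha, Gamma.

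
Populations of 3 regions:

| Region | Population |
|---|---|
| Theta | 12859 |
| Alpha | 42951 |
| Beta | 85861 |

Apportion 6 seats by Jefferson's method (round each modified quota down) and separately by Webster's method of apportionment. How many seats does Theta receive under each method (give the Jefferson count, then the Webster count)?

0 and 1

Jefferson: Theta 0, Alpha 2, Beta 4.
Webster: Theta 1, Alpha 2, Beta 3.
Theta gets 0 under Jefferson and 1 under Webster.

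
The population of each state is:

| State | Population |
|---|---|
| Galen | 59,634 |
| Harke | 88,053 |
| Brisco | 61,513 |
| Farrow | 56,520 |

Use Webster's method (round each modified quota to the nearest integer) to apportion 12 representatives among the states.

Galen=3, Harke=4, Brisco=3, Farrow=2

Standard divisor 265720/12 ≈ 22143.333; standard quotas: Galen 2.693, Harke 3.977, Brisco 2.778, Farrow 2.552.
Rounding to the nearest integer gives 3, 4, 3, 3 = 13 seats, so the divisor must be adjusted.
With modified divisor 23200: modified quotas Galen 2.570, Harke 3.795, Brisco 2.651, Farrow 2.436.
Rounding to the nearest integer: Galen 3, Harke 4, Brisco 3, Farrow 2 (total 12).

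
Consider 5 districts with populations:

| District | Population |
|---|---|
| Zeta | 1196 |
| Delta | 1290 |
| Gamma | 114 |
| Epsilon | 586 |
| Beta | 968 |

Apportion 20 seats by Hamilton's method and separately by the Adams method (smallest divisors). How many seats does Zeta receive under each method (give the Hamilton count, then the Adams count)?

Hamilton: Zeta 6, Delta 6, Gamma 0, Epsilon 3, Beta 5.
Adams: Zeta 5, Delta 6, Gamma 1, Epsilon 3, Beta 5.
Zeta gets 6 under Hamilton and 5 under Adams.

6 and 5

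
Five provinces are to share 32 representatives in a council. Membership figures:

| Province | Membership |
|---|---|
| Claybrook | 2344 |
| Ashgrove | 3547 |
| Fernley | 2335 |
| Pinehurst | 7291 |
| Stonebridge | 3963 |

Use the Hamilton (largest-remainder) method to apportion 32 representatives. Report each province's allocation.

Total 19480; standard divisor 19480/32 ≈ 608.75.
Standard quotas: Claybrook 3.8505, Ashgrove 5.8267, Fernley 3.8357, Pinehurst 11.9770, Stonebridge 6.5101.
Lower quotas: Claybrook 3, Ashgrove 5, Fernley 3, Pinehurst 11, Stonebridge 6 (sum 28, leaving 4 seats).
Remainders in descending order: Pinehurst 0.9770, Claybrook 0.8505, Fernley 0.8357, Ashgrove 0.8267, Stonebridge 0.5101.
Largest remainders: Pinehurst, Claybrook, Fernley, Ashgrove receive the extra seats.

Claybrook 4, Ashgrove 6, Fernley 4, Pinehurst 12, Stonebridge 6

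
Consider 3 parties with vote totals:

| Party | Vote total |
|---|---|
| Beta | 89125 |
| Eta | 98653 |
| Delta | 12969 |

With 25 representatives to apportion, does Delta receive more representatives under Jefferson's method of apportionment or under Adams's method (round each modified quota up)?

Jefferson: Beta 11, Eta 13, Delta 1.
Adams: Beta 11, Eta 12, Delta 2.
Delta gets 1 under Jefferson and 2 under Adams.

Adams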